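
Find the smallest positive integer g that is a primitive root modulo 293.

2

φ(293) = 293 − 1 = 292 = 2^2 · 73.
g is a primitive root iff g^(292/q) ≢ 1 (mod 293) for each prime q ∈ {2, 73}.
g = 2: 2^146 ≡ 292; 2^4 ≡ 16 — none is 1, so 2 is a primitive root.
Hence the least primitive root of 293 is 2.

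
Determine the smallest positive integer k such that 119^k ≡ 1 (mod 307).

The order of 119 must divide φ(307) = 307 − 1 = 306 = 2 · 3^2 · 17.
Divisors of 306: 1, 2, 3, 6, 9, 17, 18, 34, 51, 102, 153, 306.
Evaluate successive powers at the divisors of 306:
119^1 ≡ 119 (mod 307)
119^2 ≡ 39 (mod 307)
119^3 ≡ 36 (mod 307)
119^6 ≡ 68 (mod 307)
119^9 ≡ 299 (mod 307)
119^17 ≡ 274 (mod 307)
119^18 ≡ 64 (mod 307)
119^34 ≡ 168 (mod 307)
119^51 ≡ 289 (mod 307)
119^102 ≡ 17 (mod 307)
119^153 ≡ 1 (mod 307) ✓
Therefore the multiplicative order of 119 modulo 307 is 153.

153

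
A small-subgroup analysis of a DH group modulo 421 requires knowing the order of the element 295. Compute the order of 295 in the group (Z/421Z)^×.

84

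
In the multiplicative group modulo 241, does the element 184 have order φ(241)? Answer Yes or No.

No

φ(241) = 241 − 1 = 240 = 2^4 · 3 · 5.
It suffices to check that the order of 184 is not a proper divisor of 240: compute 184^(240/q) for q ∈ {2, 3, 5}.
184^120 ≡ 240 (mod 241)  [q = 2: ≢ 1 ✓]
184^80 ≡ 1 (mod 241)  [q = 3: ≡ 1 ✗]
184^48 ≡ 87 (mod 241)  [q = 5: ≢ 1 ✓]
184^80 ≡ 1 shows ord(184) | 80, strictly less than φ(241); not a primitive root.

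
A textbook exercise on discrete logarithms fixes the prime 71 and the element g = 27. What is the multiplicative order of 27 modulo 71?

By Lagrange's theorem, ord_71(27) divides φ(71) = 71 − 1 = 70 = 2 · 5 · 7.
Divisors of 70: 1, 2, 5, 7, 10, 14, 35, 70.
Compute 27^d (mod 71) for the divisors d until we hit 1:
27^1 ≡ 27
27^2 ≡ 19
27^5 ≡ 20
27^7 ≡ 25
27^10 ≡ 45
27^14 ≡ 57
27^35 ≡ 1
So ord_71(27) = 35.

35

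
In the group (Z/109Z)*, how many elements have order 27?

18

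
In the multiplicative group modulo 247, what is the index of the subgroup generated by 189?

18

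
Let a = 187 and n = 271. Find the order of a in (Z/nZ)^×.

ord(187) | φ(271) = 271 − 1 = 270 = 2 · 3^3 · 5.
Divisors of 270: 1, 2, 3, 5, 6, 9, 10, 15, 18, 27, 30, 45, 54, 90, 135, 270.
Evaluate successive powers at the divisors of 270:
187^1 ≡ 187
187^2 ≡ 10
187^3 ≡ 244
187^5 ≡ 1
The smallest such exponent is 5, so the order of 187 is 5.

5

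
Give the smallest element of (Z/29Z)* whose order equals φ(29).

φ(29) = 29 − 1 = 28 = 2^2 · 7.
Test candidates g = 2, 3, … against the prime factors q ∈ {2, 7} of φ(29): g is a generator iff g^(28/q) ≢ 1 for every such q.
g = 2: 2^14 ≡ 28; 2^4 ≡ 16 — none is 1, so 2 is a primitive root.
So 2 is the smallest generator of (Z/29Z)^×.

2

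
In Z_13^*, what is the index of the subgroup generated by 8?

3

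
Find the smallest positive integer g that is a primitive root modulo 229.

6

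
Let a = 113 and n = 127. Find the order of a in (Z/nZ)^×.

63

ord(113) | φ(127) = 127 − 1 = 126 = 2 · 3^2 · 7.
Divisors of 126: 1, 2, 3, 6, 7, 9, 14, 18, 21, 42, 63, 126.
Compute 113^d (mod 127) for the divisors d until we hit 1:
113^1 ≡ 113
113^2 ≡ 69
113^3 ≡ 50
113^6 ≡ 87
113^7 ≡ 52
113^9 ≡ 32
113^14 ≡ 37
113^18 ≡ 8
113^21 ≡ 19
113^42 ≡ 107
113^63 ≡ 1
Therefore the multiplicative order of 113 modulo 127 is 63.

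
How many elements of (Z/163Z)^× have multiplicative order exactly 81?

φ(163) = 163 − 1 = 162 = 2 · 3^4.
Since (Z/163Z)^× is cyclic of order 162, the number of elements of order d is φ(d) when d | 162 and 0 otherwise.
81 = 3^4 divides 162, and φ(81) = 54.

54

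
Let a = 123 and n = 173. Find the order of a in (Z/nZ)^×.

172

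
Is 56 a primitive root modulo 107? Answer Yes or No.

No

φ(107) = 107 − 1 = 106 = 2 · 53.
56 is a primitive root mod 107 iff 56^(φ(107)/q) ≢ 1 for every prime q | φ(107), i.e. q ∈ {2, 53}.
56^53 ≡ 1 (mod 107)  [q = 2: ≡ 1 ✗]
56^2 ≡ 33 (mod 107)  [q = 53: ≢ 1 ✓]
Since 56^53 ≡ 1, the order of 56 divides 53 < 106, so 56 is not a primitive root.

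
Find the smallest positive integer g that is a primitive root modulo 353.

3

φ(353) = 353 − 1 = 352 = 2^5 · 11.
Test candidates g = 2, 3, … against the prime factors q ∈ {2, 11} of φ(353): g is a generator iff g^(352/q) ≢ 1 for every such q.
g = 2: 2^176 ≡ 1 — hits 1, so not a primitive root.
g = 3: 3^176 ≡ 352; 3^32 ≡ 140 — none is 1, so 3 is a primitive root.
The smallest primitive root modulo 353 is 3.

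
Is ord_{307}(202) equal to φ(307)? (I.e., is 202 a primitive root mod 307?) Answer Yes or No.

No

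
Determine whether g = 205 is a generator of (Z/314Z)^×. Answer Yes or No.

φ(314) = φ(2)·φ(157) = 1·156 = 156 = 2^2 · 3 · 13.
An element g generates (Z/314Z)^× iff g^(156/q) ≢ 1 (mod 314) for each prime q ∈ {2, 3, 13}.
205^78 ≡ 1 (mod 314)  [q = 2: ≡ 1 ✗]
205^52 ≡ 169 (mod 314)  [q = 3: ≢ 1 ✓]
205^12 ≡ 39 (mod 314)  [q = 13: ≢ 1 ✓]
The check at q = 2 fails, so 205 generates a proper subgroup.

No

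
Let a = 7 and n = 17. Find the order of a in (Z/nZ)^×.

ord(7) | φ(17) = 17 − 1 = 16 = 2^4.
Divisors of 16: 1, 2, 4, 8, 16.
Evaluate successive powers at the divisors of 16:
7^1 ≡ 7 (mod 17)
7^2 ≡ 15 (mod 17)
7^4 ≡ 4 (mod 17)
7^8 ≡ 16 (mod 17)
7^16 ≡ 1 (mod 17) ✓
Therefore the multiplicative order of 7 modulo 17 is 16.

16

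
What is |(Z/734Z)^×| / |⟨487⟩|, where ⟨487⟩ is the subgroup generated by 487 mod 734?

6

Since 487 ∈ (Z/734Z)^×, its order divides φ(734) = φ(2)·φ(367) = 1·366 = 366 = 2 · 3 · 61.
Divisors of 366: 1, 2, 3, 6, 61, 122, 183, 366.
Check 487^d mod 734 for each divisor in increasing order:
487^1 ≡ 487
487^2 ≡ 87
487^3 ≡ 531
487^6 ≡ 105
487^61 ≡ 1
The order of 487 is 61, so the subgroup it generates has 61 elements.
Index = |(Z/734Z)^×| / |⟨487⟩| = 366 / 61 = 6.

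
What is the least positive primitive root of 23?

φ(23) = 23 − 1 = 22 = 2 · 11.
g is a primitive root iff g^(22/q) ≢ 1 (mod 23) for each prime q ∈ {2, 11}.
g = 2: 2^11 ≡ 1 — hits 1, so not a primitive root.
g = 3: 3^11 ≡ 1 — hits 1, so not a primitive root.
g = 4: 4^11 ≡ 1 — hits 1, so not a primitive root.
g = 5: 5^11 ≡ 22; 5^2 ≡ 2 — none is 1, so 5 is a primitive root.
Hence the least primitive root of 23 is 5.

5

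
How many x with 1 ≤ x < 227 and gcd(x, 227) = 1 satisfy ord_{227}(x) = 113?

112

φ(227) = 227 − 1 = 226 = 2 · 113.
Since (Z/227Z)^× is cyclic of order 226, the number of elements of order d is φ(d) when d | 226 and 0 otherwise.
113 | 226, and φ(113) = 113 − 1 = 112.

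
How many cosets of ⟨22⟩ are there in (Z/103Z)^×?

3

ord(22) | φ(103) = 103 − 1 = 102 = 2 · 3 · 17.
Divisors of 102: 1, 2, 3, 6, 17, 34, 51, 102.
Check 22^d mod 103 for each divisor in increasing order:
22^1 ≡ 22 (mod 103)
22^2 ≡ 72 (mod 103)
22^3 ≡ 39 (mod 103)
22^6 ≡ 79 (mod 103)
22^17 ≡ 102 (mod 103)
22^34 ≡ 1 (mod 103) ✓
So ord_103(22) = 34, hence |⟨22⟩| = 34.
The index is φ(103) / ord(22) = 102 / 34 = 3.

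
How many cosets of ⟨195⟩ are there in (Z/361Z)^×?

Since 195 ∈ (Z/361Z)^×, its order divides φ(361) = φ(19^2) = 19·(19−1) = 342 = 2 · 3^2 · 19.
Divisors of 342: 1, 2, 3, 6, 9, 18, 19, 38, 57, 114, 171, 342.
Test each divisor d:
195^1 ≡ 195 (mod 361)
195^2 ≡ 120 (mod 361)
195^3 ≡ 296 (mod 361)
195^6 ≡ 254 (mod 361)
195^9 ≡ 96 (mod 361)
195^18 ≡ 191 (mod 361)
195^19 ≡ 62 (mod 361)
195^38 ≡ 234 (mod 361)
195^57 ≡ 68 (mod 361)
195^114 ≡ 292 (mod 361)
195^171 ≡ 1 (mod 361) ✓
So ord_361(195) = 171, hence |⟨195⟩| = 171.
Index = |(Z/361Z)^×| / |⟨195⟩| = 342 / 171 = 2.

2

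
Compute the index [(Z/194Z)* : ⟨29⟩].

The order of 29 must divide φ(194) = φ(2)·φ(97) = 1·96 = 96 = 2^5 · 3.
Divisors of 96: 1, 2, 3, 4, 6, 8, 12, 16, 24, 32, 48, 96.
Check 29^d mod 194 for each divisor in increasing order:
29^1 ≡ 29 (mod 194)
29^2 ≡ 65 (mod 194)
29^3 ≡ 139 (mod 194)
29^4 ≡ 151 (mod 194)
29^6 ≡ 115 (mod 194)
29^8 ≡ 103 (mod 194)
29^12 ≡ 33 (mod 194)
29^16 ≡ 133 (mod 194)
29^24 ≡ 119 (mod 194)
29^32 ≡ 35 (mod 194)
29^48 ≡ 193 (mod 194)
29^96 ≡ 1 (mod 194) ✓
The order of 29 is 96, so the subgroup it generates has 96 elements.
[(Z/194Z)^× : ⟨29⟩] = 96/96 = 1.

1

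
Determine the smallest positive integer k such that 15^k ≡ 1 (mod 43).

21

Since 15 ∈ (Z/43Z)^×, its order divides φ(43) = 43 − 1 = 42 = 2 · 3 · 7.
Divisors of 42: 1, 2, 3, 6, 7, 14, 21, 42.
Test each divisor d:
15^1 ≡ 15
15^2 ≡ 10
15^3 ≡ 21
15^6 ≡ 11
15^7 ≡ 36
15^14 ≡ 6
15^21 ≡ 1
Therefore the multiplicative order of 15 modulo 43 is 21.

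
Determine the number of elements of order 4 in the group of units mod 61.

φ(61) = 61 − 1 = 60 = 2^2 · 3 · 5.
(Z/61Z)^× is cyclic (|G| = 60); a cyclic group of order m has exactly φ(d) elements of each order d | m, and none otherwise.
4 = 2^2 divides 60, and φ(4) = 2.

2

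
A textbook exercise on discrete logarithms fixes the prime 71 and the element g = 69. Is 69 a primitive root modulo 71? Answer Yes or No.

φ(71) = 71 − 1 = 70 = 2 · 5 · 7.
69 is a primitive root mod 71 iff 69^(φ(71)/q) ≢ 1 for every prime q | φ(71), i.e. q ∈ {2, 5, 7}.
69^35 ≡ 70 (mod 71)  [q = 2: ≢ 1 ✓]
69^14 ≡ 54 (mod 71)  [q = 5: ≢ 1 ✓]
69^10 ≡ 30 (mod 71)  [q = 7: ≢ 1 ✓]
None equal 1, so ord_71(69) = 70: 69 is a primitive root.

Yes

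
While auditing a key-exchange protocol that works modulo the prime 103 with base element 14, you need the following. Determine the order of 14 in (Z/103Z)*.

17

By Lagrange's theorem, ord_103(14) divides φ(103) = 103 − 1 = 102 = 2 · 3 · 17.
Divisors of 102: 1, 2, 3, 6, 17, 34, 51, 102.
Test each divisor d:
14^1 ≡ 14 (mod 103)
14^2 ≡ 93 (mod 103)
14^3 ≡ 66 (mod 103)
14^6 ≡ 30 (mod 103)
14^17 ≡ 1 (mod 103) ✓
So ord_103(14) = 17.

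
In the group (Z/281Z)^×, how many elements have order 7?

φ(281) = 281 − 1 = 280 = 2^3 · 5 · 7.
Since (Z/281Z)^× is cyclic of order 280, the number of elements of order d is φ(d) when d | 280 and 0 otherwise.
7 | 280, and φ(7) = 7 − 1 = 6.

6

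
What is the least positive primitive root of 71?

φ(71) = 71 − 1 = 70 = 2 · 5 · 7.
g is a primitive root iff g^(70/q) ≢ 1 (mod 71) for each prime q ∈ {2, 5, 7}.
g = 2: 2^35 ≡ 1 — hits 1, so not a primitive root.
g = 3: 3^35 ≡ 1 — hits 1, so not a primitive root.
g = 4: 4^35 ≡ 1 — hits 1, so not a primitive root.
g = 5: 5^35 ≡ 1 — hits 1, so not a primitive root.
g = 6: 6^35 ≡ 1 — hits 1, so not a primitive root.
g = 7: 7^35 ≡ 70; 7^14 ≡ 54; 7^10 ≡ 45 — none is 1, so 7 is a primitive root.
So 7 is the smallest generator of (Z/71Z)^×.

7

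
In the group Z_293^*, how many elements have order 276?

0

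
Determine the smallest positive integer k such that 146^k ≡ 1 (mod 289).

By Lagrange's theorem, ord_289(146) divides φ(289) = φ(17^2) = 17·(17−1) = 272 = 2^4 · 17.
Divisors of 272: 1, 2, 4, 8, 16, 17, 34, 68, 136, 272.
Check 146^d mod 289 for each divisor in increasing order:
146^1 ≡ 146 (mod 289)
146^2 ≡ 219 (mod 289)
146^4 ≡ 276 (mod 289)
146^8 ≡ 169 (mod 289)
146^16 ≡ 239 (mod 289)
146^17 ≡ 214 (mod 289)
146^34 ≡ 134 (mod 289)
146^68 ≡ 38 (mod 289)
146^136 ≡ 288 (mod 289)
146^272 ≡ 1 (mod 289) ✓
Hence ord(146) = 272.

272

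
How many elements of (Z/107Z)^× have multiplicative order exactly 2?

1

φ(107) = 107 − 1 = 106 = 2 · 53.
(Z/107Z)^× is cyclic (|G| = 106); a cyclic group of order m has exactly φ(d) elements of each order d | m, and none otherwise.
2 | 106, and φ(2) = 2 − 1 = 1.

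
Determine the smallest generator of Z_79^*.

φ(79) = 79 − 1 = 78 = 2 · 3 · 13.
g is a primitive root iff g^(78/q) ≢ 1 (mod 79) for each prime q ∈ {2, 3, 13}.
g = 2: 2^39 ≡ 1 — hits 1, so not a primitive root.
g = 3: 3^39 ≡ 78; 3^26 ≡ 23; 3^6 ≡ 18 — none is 1, so 3 is a primitive root.
The smallest primitive root modulo 79 is 3.

3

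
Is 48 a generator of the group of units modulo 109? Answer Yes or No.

φ(109) = 109 − 1 = 108 = 2^2 · 3^3.
An element g generates (Z/109Z)^× iff g^(108/q) ≢ 1 (mod 109) for each prime q ∈ {2, 3}.
48^54 ≡ 1 (mod 109)  [q = 2: ≡ 1 ✗]
48^36 ≡ 63 (mod 109)  [q = 3: ≢ 1 ✓]
Since 48^54 ≡ 1, the order of 48 divides 54 < 108, so 48 is not a primitive root.

No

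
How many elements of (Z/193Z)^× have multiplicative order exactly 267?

φ(193) = 193 − 1 = 192 = 2^6 · 3.
In a cyclic group of order 192, there are φ(d) elements of order d for each divisor d of 192, and zero for non-divisors.
267 does not divide 192, so no element of (Z/193Z)^× has order 267.

0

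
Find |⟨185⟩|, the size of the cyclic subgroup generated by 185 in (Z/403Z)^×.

By Lagrange's theorem, ord_403(185) divides φ(403) = φ(13·31) = (13−1)·(31−1) = 12·30 = 360 = 2^3 · 3^2 · 5.
Divisors of 360: 1, 2, 3, 4, 5, 6, 8, 9, 10, 12, 15, 18, 20, 24, 30, 36, 40, 45, 60, 72, 90, 120, 180, 360.
Compute 185^d (mod 403) for the divisors d until we hit 1:
185^1 ≡ 185 (mod 403)
185^2 ≡ 373 (mod 403)
185^3 ≡ 92 (mod 403)
185^4 ≡ 94 (mod 403)
185^5 ≡ 61 (mod 403)
185^6 ≡ 1 (mod 403) ✓
The smallest such exponent is 6, so the order of 185 is 6.

6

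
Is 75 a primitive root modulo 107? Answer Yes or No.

No

φ(107) = 107 − 1 = 106 = 2 · 53.
75 is a primitive root mod 107 iff 75^(φ(107)/q) ≢ 1 for every prime q | φ(107), i.e. q ∈ {2, 53}.
75^53 ≡ 1 (mod 107)  [q = 2: ≡ 1 ✗]
75^2 ≡ 61 (mod 107)  [q = 53: ≢ 1 ✓]
Since 75^53 ≡ 1, the order of 75 divides 53 < 106, so 75 is not a primitive root.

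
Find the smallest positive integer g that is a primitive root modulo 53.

2

φ(53) = 53 − 1 = 52 = 2^2 · 13.
g is a primitive root iff g^(52/q) ≢ 1 (mod 53) for each prime q ∈ {2, 13}.
g = 2: 2^26 ≡ 52; 2^4 ≡ 16 — none is 1, so 2 is a primitive root.
The smallest primitive root modulo 53 is 2.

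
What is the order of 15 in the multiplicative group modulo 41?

40

ord(15) | φ(41) = 41 − 1 = 40 = 2^3 · 5.
Divisors of 40: 1, 2, 4, 5, 8, 10, 20, 40.
Compute 15^d (mod 41) for the divisors d until we hit 1:
15^1 ≡ 15
15^2 ≡ 20
15^4 ≡ 31
15^5 ≡ 14
15^8 ≡ 18
15^10 ≡ 32
15^20 ≡ 40
15^40 ≡ 1
The smallest such exponent is 40, so the order of 15 is 40.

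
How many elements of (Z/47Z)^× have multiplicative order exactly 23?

φ(47) = 47 − 1 = 46 = 2 · 23.
In a cyclic group of order 46, there are φ(d) elements of order d for each divisor d of 46, and zero for non-divisors.
23 | 46, and φ(23) = 23 − 1 = 22.

22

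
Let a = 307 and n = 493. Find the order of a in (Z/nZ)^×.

4

The order of 307 must divide φ(493) = φ(17·29) = (17−1)·(29−1) = 16·28 = 448 = 2^6 · 7.
Divisors of 448: 1, 2, 4, 7, 8, 14, 16, 28, 32, 56, 64, 112, 224, 448.
Evaluate successive powers at the divisors of 448:
307^1 ≡ 307 (mod 493)
307^2 ≡ 86 (mod 493)
307^4 ≡ 1 (mod 493) ✓
Therefore the multiplicative order of 307 modulo 493 is 4.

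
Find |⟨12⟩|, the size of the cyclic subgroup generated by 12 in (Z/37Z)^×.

9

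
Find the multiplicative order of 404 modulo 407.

ord(404) | φ(407) = φ(11·37) = (11−1)·(37−1) = 10·36 = 360 = 2^3 · 3^2 · 5.
Divisors of 360: 1, 2, 3, 4, 5, 6, 8, 9, 10, 12, 15, 18, 20, 24, 30, 36, 40, 45, 60, 72, 90, 120, 180, 360.
Compute 404^d (mod 407) for the divisors d until we hit 1:
404^1 ≡ 404 (mod 407)
404^2 ≡ 9 (mod 407)
404^3 ≡ 380 (mod 407)
404^4 ≡ 81 (mod 407)
404^5 ≡ 164 (mod 407)
404^6 ≡ 322 (mod 407)
404^8 ≡ 49 (mod 407)
404^9 ≡ 260 (mod 407)
404^10 ≡ 34 (mod 407)
404^12 ≡ 306 (mod 407)
404^15 ≡ 285 (mod 407)
404^18 ≡ 38 (mod 407)
404^20 ≡ 342 (mod 407)
404^24 ≡ 26 (mod 407)
404^30 ≡ 232 (mod 407)
404^36 ≡ 223 (mod 407)
404^40 ≡ 155 (mod 407)
404^45 ≡ 186 (mod 407)
404^60 ≡ 100 (mod 407)
404^72 ≡ 75 (mod 407)
404^90 ≡ 1 (mod 407) ✓
Hence ord(404) = 90.

90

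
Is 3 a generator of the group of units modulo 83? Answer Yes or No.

No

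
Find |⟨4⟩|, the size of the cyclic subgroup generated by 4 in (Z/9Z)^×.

ord(4) | φ(9) = φ(3^2) = 3·(3−1) = 6 = 2 · 3.
Divisors of 6: 1, 2, 3, 6.
Evaluate successive powers at the divisors of 6:
4^1 ≡ 4
4^2 ≡ 7
4^3 ≡ 1
Hence ord(4) = 3.

3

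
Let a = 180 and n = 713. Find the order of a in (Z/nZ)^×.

66

ord(180) | φ(713) = φ(23·31) = (23−1)·(31−1) = 22·30 = 660 = 2^2 · 3 · 5 · 11.
Divisors of 660: 1, 2, 3, 4, 5, 6, 10, 11, 12, 15, 20, 22, 30, 33, 44, 55, 60, 66, 110, 132, 165, 220, 330, 660.
Test each divisor d:
180^1 ≡ 180 (mod 713)
180^2 ≡ 315 (mod 713)
180^3 ≡ 373 (mod 713)
180^4 ≡ 118 (mod 713)
180^5 ≡ 563 (mod 713)
180^6 ≡ 94 (mod 713)
180^10 ≡ 397 (mod 713)
180^11 ≡ 160 (mod 713)
180^12 ≡ 280 (mod 713)
180^15 ≡ 342 (mod 713)
180^20 ≡ 36 (mod 713)
180^22 ≡ 645 (mod 713)
180^30 ≡ 32 (mod 713)
180^33 ≡ 528 (mod 713)
180^44 ≡ 346 (mod 713)
180^55 ≡ 459 (mod 713)
180^60 ≡ 311 (mod 713)
180^66 ≡ 1 (mod 713) ✓
The smallest such exponent is 66, so the order of 180 is 66.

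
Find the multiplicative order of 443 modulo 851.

22

By Lagrange's theorem, ord_851(443) divides φ(851) = φ(23·37) = (23−1)·(37−1) = 22·36 = 792 = 2^3 · 3^2 · 11.
Divisors of 792: 1, 2, 3, 4, 6, 8, 9, 11, 12, 18, 22, 24, 33, 36, 44, 66, 72, 88, 99, 132, 198, 264, 396, 792.
Check 443^d mod 851 for each divisor in increasing order:
443^1 ≡ 443
443^2 ≡ 519
443^3 ≡ 147
443^4 ≡ 445
443^6 ≡ 334
443^8 ≡ 593
443^9 ≡ 591
443^11 ≡ 369
443^12 ≡ 75
443^18 ≡ 371
443^22 ≡ 1
So ord_851(443) = 22.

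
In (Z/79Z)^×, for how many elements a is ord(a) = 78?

φ(79) = 79 − 1 = 78 = 2 · 3 · 13.
(Z/79Z)^× is cyclic (|G| = 78); a cyclic group of order m has exactly φ(d) elements of each order d | m, and none otherwise.
78 = 2 · 3 · 13 divides 78, and φ(78) = 24.

24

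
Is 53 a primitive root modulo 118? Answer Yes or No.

φ(118) = φ(2)·φ(59) = 1·58 = 58 = 2 · 29.
53 is a primitive root mod 118 iff 53^(φ(118)/q) ≢ 1 for every prime q | φ(118), i.e. q ∈ {2, 29}.
53^29 ≡ 1 (mod 118)  [q = 2: ≡ 1 ✗]
53^2 ≡ 95 (mod 118)  [q = 29: ≢ 1 ✓]
The check at q = 2 fails, so 53 generates a proper subgroup.

No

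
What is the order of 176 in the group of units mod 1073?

252

The order of 176 must divide φ(1073) = φ(29·37) = (29−1)·(37−1) = 28·36 = 1008 = 2^4 · 3^2 · 7.
Divisors of 1008: 1, 2, 3, 4, 6, 7, 8, 9, 12, 14, 16, 18, 21, 24, 28, 36, 42, 48, 56, 63, 72, 84, 112, 126, 144, 168, 252, 336, 504, 1008.
Evaluate successive powers at the divisors of 1008:
176^1 ≡ 176 (mod 1073)
176^2 ≡ 932 (mod 1073)
176^3 ≡ 936 (mod 1073)
176^4 ≡ 567 (mod 1073)
176^6 ≡ 528 (mod 1073)
176^7 ≡ 650 (mod 1073)
176^8 ≡ 662 (mod 1073)
176^9 ≡ 628 (mod 1073)
176^12 ≡ 877 (mod 1073)
176^14 ≡ 811 (mod 1073)
176^16 ≡ 460 (mod 1073)
176^18 ≡ 593 (mod 1073)
176^21 ≡ 307 (mod 1073)
176^24 ≡ 861 (mod 1073)
176^28 ≡ 1045 (mod 1073)
176^36 ≡ 778 (mod 1073)
176^42 ≡ 898 (mod 1073)
176^48 ≡ 951 (mod 1073)
176^56 ≡ 784 (mod 1073)
176^63 ≡ 998 (mod 1073)
176^72 ≡ 112 (mod 1073)
176^84 ≡ 581 (mod 1073)
176^112 ≡ 900 (mod 1073)
176^126 ≡ 260 (mod 1073)
176^144 ≡ 741 (mod 1073)
176^168 ≡ 639 (mod 1073)
176^252 ≡ 1 (mod 1073) ✓
So ord_1073(176) = 252.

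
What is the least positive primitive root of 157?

φ(157) = 157 − 1 = 156 = 2^2 · 3 · 13.
Test candidates g = 2, 3, … against the prime factors q ∈ {2, 3, 13} of φ(157): g is a generator iff g^(156/q) ≢ 1 for every such q.
g = 2: 2^78 ≡ 156; 2^52 ≡ 1 — hits 1, so not a primitive root.
g = 3: 3^78 ≡ 1 — hits 1, so not a primitive root.
g = 4: 4^78 ≡ 1 — hits 1, so not a primitive root.
g = 5: 5^78 ≡ 156; 5^52 ≡ 12; 5^12 ≡ 130 — none is 1, so 5 is a primitive root.
So 5 is the smallest generator of (Z/157Z)^×.

5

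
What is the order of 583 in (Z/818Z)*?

ord(583) | φ(818) = φ(2)·φ(409) = 1·408 = 408 = 2^3 · 3 · 17.
Divisors of 408: 1, 2, 3, 4, 6, 8, 12, 17, 24, 34, 51, 68, 102, 136, 204, 408.
Evaluate successive powers at the divisors of 408:
583^1 ≡ 583
583^2 ≡ 419
583^3 ≡ 513
583^4 ≡ 509
583^6 ≡ 591
583^8 ≡ 593
583^12 ≡ 813
583^17 ≡ 117
583^24 ≡ 25
583^34 ≡ 601
583^51 ≡ 787
583^68 ≡ 463
583^102 ≡ 143
583^136 ≡ 53
583^204 ≡ 817
583^408 ≡ 1
The smallest such exponent is 408, so the order of 583 is 408.

408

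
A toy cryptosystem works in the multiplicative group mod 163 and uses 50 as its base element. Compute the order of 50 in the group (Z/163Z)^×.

162

Since 50 ∈ (Z/163Z)^×, its order divides φ(163) = 163 − 1 = 162 = 2 · 3^4.
Divisors of 162: 1, 2, 3, 6, 9, 18, 27, 54, 81, 162.
Compute 50^d (mod 163) for the divisors d until we hit 1:
50^1 ≡ 50 (mod 163)
50^2 ≡ 55 (mod 163)
50^3 ≡ 142 (mod 163)
50^6 ≡ 115 (mod 163)
50^9 ≡ 30 (mod 163)
50^18 ≡ 85 (mod 163)
50^27 ≡ 105 (mod 163)
50^54 ≡ 104 (mod 163)
50^81 ≡ 162 (mod 163)
50^162 ≡ 1 (mod 163) ✓
Therefore the multiplicative order of 50 modulo 163 is 162.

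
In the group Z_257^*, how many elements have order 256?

128

φ(257) = 257 − 1 = 256 = 2^8.
In a cyclic group of order 256, there are φ(d) elements of order d for each divisor d of 256, and zero for non-divisors.
256 = 2^8 divides 256, and φ(256) = 128.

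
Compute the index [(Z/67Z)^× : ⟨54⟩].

2

The order of 54 must divide φ(67) = 67 − 1 = 66 = 2 · 3 · 11.
Divisors of 66: 1, 2, 3, 6, 11, 22, 33, 66.
Compute 54^d (mod 67) for the divisors d until we hit 1:
54^1 ≡ 54 (mod 67)
54^2 ≡ 35 (mod 67)
54^3 ≡ 14 (mod 67)
54^6 ≡ 62 (mod 67)
54^11 ≡ 29 (mod 67)
54^22 ≡ 37 (mod 67)
54^33 ≡ 1 (mod 67) ✓
The order of 54 is 33, so the subgroup it generates has 33 elements.
Index = |(Z/67Z)^×| / |⟨54⟩| = 66 / 33 = 2.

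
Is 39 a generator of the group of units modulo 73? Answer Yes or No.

Yes

φ(73) = 73 − 1 = 72 = 2^3 · 3^2.
It suffices to check that the order of 39 is not a proper divisor of 72: compute 39^(72/q) for q ∈ {2, 3}.
39^36 ≡ 72 (mod 73)  [q = 2: ≢ 1 ✓]
39^24 ≡ 64 (mod 73)  [q = 3: ≢ 1 ✓]
Every test exponent gives a nontrivial residue, hence 39 generates the full group.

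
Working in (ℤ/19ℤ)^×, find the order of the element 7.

Since 7 ∈ (Z/19Z)^×, its order divides φ(19) = 19 − 1 = 18 = 2 · 3^2.
Divisors of 18: 1, 2, 3, 6, 9, 18.
Compute 7^d (mod 19) for the divisors d until we hit 1:
7^1 ≡ 7 (mod 19)
7^2 ≡ 11 (mod 19)
7^3 ≡ 1 (mod 19) ✓
The smallest such exponent is 3, so the order of 7 is 3.

3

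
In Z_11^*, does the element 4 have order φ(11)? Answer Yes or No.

No

φ(11) = 11 − 1 = 10 = 2 · 5.
4 is a primitive root mod 11 iff 4^(φ(11)/q) ≢ 1 for every prime q | φ(11), i.e. q ∈ {2, 5}.
4^5 ≡ 1 (mod 11)  [q = 2: ≡ 1 ✗]
4^2 ≡ 5 (mod 11)  [q = 5: ≢ 1 ✓]
4^5 ≡ 1 shows ord(4) | 5, strictly less than φ(11); not a primitive root.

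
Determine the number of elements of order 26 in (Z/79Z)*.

φ(79) = 79 − 1 = 78 = 2 · 3 · 13.
In a cyclic group of order 78, there are φ(d) elements of order d for each divisor d of 78, and zero for non-divisors.
26 = 2 · 13 divides 78, and φ(26) = 12.

12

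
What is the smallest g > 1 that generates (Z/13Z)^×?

2

φ(13) = 13 − 1 = 12 = 2^2 · 3.
g is a primitive root iff g^(12/q) ≢ 1 (mod 13) for each prime q ∈ {2, 3}.
g = 2: 2^6 ≡ 12; 2^4 ≡ 3 — none is 1, so 2 is a primitive root.
The smallest primitive root modulo 13 is 2.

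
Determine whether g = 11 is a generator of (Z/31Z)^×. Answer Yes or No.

φ(31) = 31 − 1 = 30 = 2 · 3 · 5.
An element g generates (Z/31Z)^× iff g^(30/q) ≢ 1 (mod 31) for each prime q ∈ {2, 3, 5}.
11^15 ≡ 30 (mod 31)  [q = 2: ≢ 1 ✓]
11^10 ≡ 5 (mod 31)  [q = 3: ≢ 1 ✓]
11^6 ≡ 4 (mod 31)  [q = 5: ≢ 1 ✓]
All checks pass, so 11 has order 30 and is a primitive root modulo 31.

Yes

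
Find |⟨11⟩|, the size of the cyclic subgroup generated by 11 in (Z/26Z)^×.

The order of 11 must divide φ(26) = φ(2)·φ(13) = 1·12 = 12 = 2^2 · 3.
Divisors of 12: 1, 2, 3, 4, 6, 12.
Test each divisor d:
11^1 ≡ 11
11^2 ≡ 17
11^3 ≡ 5
11^4 ≡ 3
11^6 ≡ 25
11^12 ≡ 1
Hence ord(11) = 12.

12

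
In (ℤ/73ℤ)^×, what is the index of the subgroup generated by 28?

1

By Lagrange's theorem, ord_73(28) divides φ(73) = 73 − 1 = 72 = 2^3 · 3^2.
Divisors of 72: 1, 2, 3, 4, 6, 8, 9, 12, 18, 24, 36, 72.
Check 28^d mod 73 for each divisor in increasing order:
28^1 ≡ 28 (mod 73)
28^2 ≡ 54 (mod 73)
28^3 ≡ 52 (mod 73)
28^4 ≡ 69 (mod 73)
28^6 ≡ 3 (mod 73)
28^8 ≡ 16 (mod 73)
28^9 ≡ 10 (mod 73)
28^12 ≡ 9 (mod 73)
28^18 ≡ 27 (mod 73)
28^24 ≡ 8 (mod 73)
28^36 ≡ 72 (mod 73)
28^72 ≡ 1 (mod 73) ✓
Thus |⟨28⟩| = ord(28) = 72.
The index is φ(73) / ord(28) = 72 / 72 = 1.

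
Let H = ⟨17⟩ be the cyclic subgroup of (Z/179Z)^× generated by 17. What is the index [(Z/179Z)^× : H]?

2

The order of 17 must divide φ(179) = 179 − 1 = 178 = 2 · 89.
Divisors of 178: 1, 2, 89, 178.
Test each divisor d:
17^1 ≡ 17
17^2 ≡ 110
17^89 ≡ 1
So ord_179(17) = 89, hence |⟨17⟩| = 89.
The index is φ(179) / ord(17) = 178 / 89 = 2.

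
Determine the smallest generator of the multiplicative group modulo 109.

6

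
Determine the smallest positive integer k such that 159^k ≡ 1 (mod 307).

306

The order of 159 must divide φ(307) = 307 − 1 = 306 = 2 · 3^2 · 17.
Divisors of 306: 1, 2, 3, 6, 9, 17, 18, 34, 51, 102, 153, 306.
Check 159^d mod 307 for each divisor in increasing order:
159^1 ≡ 159 (mod 307)
159^2 ≡ 107 (mod 307)
159^3 ≡ 128 (mod 307)
159^6 ≡ 113 (mod 307)
159^9 ≡ 35 (mod 307)
159^17 ≡ 139 (mod 307)
159^18 ≡ 304 (mod 307)
159^34 ≡ 287 (mod 307)
159^51 ≡ 290 (mod 307)
159^102 ≡ 289 (mod 307)
159^153 ≡ 306 (mod 307)
159^306 ≡ 1 (mod 307) ✓
So ord_307(159) = 306.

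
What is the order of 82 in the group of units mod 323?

ord(82) | φ(323) = φ(17·19) = (17−1)·(19−1) = 16·18 = 288 = 2^5 · 3^2.
Divisors of 288: 1, 2, 3, 4, 6, 8, 9, 12, 16, 18, 24, 32, 36, 48, 72, 96, 144, 288.
Check 82^d mod 323 for each divisor in increasing order:
82^1 ≡ 82
82^2 ≡ 264
82^3 ≡ 7
82^4 ≡ 251
82^6 ≡ 49
82^8 ≡ 16
82^9 ≡ 20
82^12 ≡ 140
82^16 ≡ 256
82^18 ≡ 77
82^24 ≡ 220
82^32 ≡ 290
82^36 ≡ 115
82^48 ≡ 273
82^72 ≡ 305
82^96 ≡ 239
82^144 ≡ 1
Hence ord(82) = 144.

144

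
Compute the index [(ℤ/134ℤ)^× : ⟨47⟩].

2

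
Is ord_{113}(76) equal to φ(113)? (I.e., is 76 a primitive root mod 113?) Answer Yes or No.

φ(113) = 113 − 1 = 112 = 2^4 · 7.
76 is a primitive root mod 113 iff 76^(φ(113)/q) ≢ 1 for every prime q | φ(113), i.e. q ∈ {2, 7}.
76^56 ≡ 112 (mod 113)  [q = 2: ≢ 1 ✓]
76^16 ≡ 106 (mod 113)  [q = 7: ≢ 1 ✓]
None equal 1, so ord_113(76) = 112: 76 is a primitive root.

Yes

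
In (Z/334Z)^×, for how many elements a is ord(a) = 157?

φ(334) = φ(2)·φ(167) = 1·166 = 166 = 2 · 83.
In a cyclic group of order 166, there are φ(d) elements of order d for each divisor d of 166, and zero for non-divisors.
Here 166 is not a multiple of 157, so there are no elements of order 157.

0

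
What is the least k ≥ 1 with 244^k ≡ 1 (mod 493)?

16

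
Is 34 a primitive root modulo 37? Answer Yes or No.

φ(37) = 37 − 1 = 36 = 2^2 · 3^2.
34 is a primitive root mod 37 iff 34^(φ(37)/q) ≢ 1 for every prime q | φ(37), i.e. q ∈ {2, 3}.
34^18 ≡ 1 (mod 37)  [q = 2: ≡ 1 ✗]
34^12 ≡ 10 (mod 37)  [q = 3: ≢ 1 ✓]
The check at q = 2 fails, so 34 generates a proper subgroup.

No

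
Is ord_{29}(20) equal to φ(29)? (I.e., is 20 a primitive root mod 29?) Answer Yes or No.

φ(29) = 29 − 1 = 28 = 2^2 · 7.
An element g generates (Z/29Z)^× iff g^(28/q) ≢ 1 (mod 29) for each prime q ∈ {2, 7}.
20^14 ≡ 1 (mod 29)  [q = 2: ≡ 1 ✗]
20^4 ≡ 7 (mod 29)  [q = 7: ≢ 1 ✓]
20^14 ≡ 1 shows ord(20) | 14, strictly less than φ(29); not a primitive root.

No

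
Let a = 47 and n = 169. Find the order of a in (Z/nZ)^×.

The order of 47 must divide φ(169) = φ(13^2) = 13·(13−1) = 156 = 2^2 · 3 · 13.
Divisors of 156: 1, 2, 3, 4, 6, 12, 13, 26, 39, 52, 78, 156.
Evaluate successive powers at the divisors of 156:
47^1 ≡ 47 (mod 169)
47^2 ≡ 12 (mod 169)
47^3 ≡ 57 (mod 169)
47^4 ≡ 144 (mod 169)
47^6 ≡ 38 (mod 169)
47^12 ≡ 92 (mod 169)
47^13 ≡ 99 (mod 169)
47^26 ≡ 168 (mod 169)
47^39 ≡ 70 (mod 169)
47^52 ≡ 1 (mod 169) ✓
So ord_169(47) = 52.

52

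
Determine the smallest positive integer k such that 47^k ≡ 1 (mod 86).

7

ord(47) | φ(86) = φ(2)·φ(43) = 1·42 = 42 = 2 · 3 · 7.
Divisors of 42: 1, 2, 3, 6, 7, 14, 21, 42.
Check 47^d mod 86 for each divisor in increasing order:
47^1 ≡ 47
47^2 ≡ 59
47^3 ≡ 21
47^6 ≡ 11
47^7 ≡ 1
So ord_86(47) = 7.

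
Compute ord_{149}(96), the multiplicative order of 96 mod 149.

The order of 96 must divide φ(149) = 149 − 1 = 148 = 2^2 · 37.
Divisors of 148: 1, 2, 4, 37, 74, 148.
Test each divisor d:
96^1 ≡ 96 (mod 149)
96^2 ≡ 127 (mod 149)
96^4 ≡ 37 (mod 149)
96^37 ≡ 1 (mod 149) ✓
The smallest such exponent is 37, so the order of 96 is 37.

37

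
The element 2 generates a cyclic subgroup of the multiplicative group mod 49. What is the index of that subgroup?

By Lagrange's theorem, ord_49(2) divides φ(49) = φ(7^2) = 7·(7−1) = 42 = 2 · 3 · 7.
Divisors of 42: 1, 2, 3, 6, 7, 14, 21, 42.
Test each divisor d:
2^1 ≡ 2
2^2 ≡ 4
2^3 ≡ 8
2^6 ≡ 15
2^7 ≡ 30
2^14 ≡ 18
2^21 ≡ 1
So ord_49(2) = 21, hence |⟨2⟩| = 21.
[(Z/49Z)^× : ⟨2⟩] = 42/21 = 2.

2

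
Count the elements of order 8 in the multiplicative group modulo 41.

4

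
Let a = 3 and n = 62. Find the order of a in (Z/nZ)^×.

Since 3 ∈ (Z/62Z)^×, its order divides φ(62) = φ(2)·φ(31) = 1·30 = 30 = 2 · 3 · 5.
Divisors of 30: 1, 2, 3, 5, 6, 10, 15, 30.
Evaluate successive powers at the divisors of 30:
3^1 ≡ 3 (mod 62)
3^2 ≡ 9 (mod 62)
3^3 ≡ 27 (mod 62)
3^5 ≡ 57 (mod 62)
3^6 ≡ 47 (mod 62)
3^10 ≡ 25 (mod 62)
3^15 ≡ 61 (mod 62)
3^30 ≡ 1 (mod 62) ✓
The smallest such exponent is 30, so the order of 3 is 30.

30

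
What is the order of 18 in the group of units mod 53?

52

ord(18) | φ(53) = 53 − 1 = 52 = 2^2 · 13.
Divisors of 52: 1, 2, 4, 13, 26, 52.
Evaluate successive powers at the divisors of 52:
18^1 ≡ 18 (mod 53)
18^2 ≡ 6 (mod 53)
18^4 ≡ 36 (mod 53)
18^13 ≡ 23 (mod 53)
18^26 ≡ 52 (mod 53)
18^52 ≡ 1 (mod 53) ✓
Hence ord(18) = 52.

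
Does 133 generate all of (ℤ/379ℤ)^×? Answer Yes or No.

φ(379) = 379 − 1 = 378 = 2 · 3^3 · 7.
It suffices to check that the order of 133 is not a proper divisor of 378: compute 133^(378/q) for q ∈ {2, 3, 7}.
133^189 ≡ 378 (mod 379)  [q = 2: ≢ 1 ✓]
133^126 ≡ 1 (mod 379)  [q = 3: ≡ 1 ✗]
133^54 ≡ 86 (mod 379)  [q = 7: ≢ 1 ✓]
Since 133^126 ≡ 1, the order of 133 divides 126 < 378, so 133 is not a primitive root.

No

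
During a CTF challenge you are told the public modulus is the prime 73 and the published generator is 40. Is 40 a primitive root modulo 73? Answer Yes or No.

Yes

φ(73) = 73 − 1 = 72 = 2^3 · 3^2.
40 is a primitive root mod 73 iff 40^(φ(73)/q) ≢ 1 for every prime q | φ(73), i.e. q ∈ {2, 3}.
40^36 ≡ 72 (mod 73)  [q = 2: ≢ 1 ✓]
40^24 ≡ 8 (mod 73)  [q = 3: ≢ 1 ✓]
All checks pass, so 40 has order 72 and is a primitive root modulo 73.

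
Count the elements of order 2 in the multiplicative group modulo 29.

φ(29) = 29 − 1 = 28 = 2^2 · 7.
(Z/29Z)^× is cyclic (|G| = 28); a cyclic group of order m has exactly φ(d) elements of each order d | m, and none otherwise.
2 | 28, and φ(2) = 2 − 1 = 1.

1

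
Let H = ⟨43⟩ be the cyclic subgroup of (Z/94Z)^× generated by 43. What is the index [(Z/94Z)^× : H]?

1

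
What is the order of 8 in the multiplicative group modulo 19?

6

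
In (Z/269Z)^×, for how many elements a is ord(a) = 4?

φ(269) = 269 − 1 = 268 = 2^2 · 67.
In a cyclic group of order 268, there are φ(d) elements of order d for each divisor d of 268, and zero for non-divisors.
4 = 2^2 divides 268, and φ(4) = 2.

2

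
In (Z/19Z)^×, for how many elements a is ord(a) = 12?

0

φ(19) = 19 − 1 = 18 = 2 · 3^2.
Since (Z/19Z)^× is cyclic of order 18, the number of elements of order d is φ(d) when d | 18 and 0 otherwise.
Here 18 is not a multiple of 12, so there are no elements of order 12.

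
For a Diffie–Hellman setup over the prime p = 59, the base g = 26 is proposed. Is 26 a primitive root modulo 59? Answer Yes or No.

φ(59) = 59 − 1 = 58 = 2 · 29.
Test 26^(58/q) mod 59 for each prime factor q of 58:
26^29 ≡ 1 (mod 59)  [q = 2: ≡ 1 ✗]
26^2 ≡ 27 (mod 59)  [q = 29: ≢ 1 ✓]
26^29 ≡ 1 shows ord(26) | 29, strictly less than φ(59); not a primitive root.

No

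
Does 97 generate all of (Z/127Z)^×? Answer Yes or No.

φ(127) = 127 − 1 = 126 = 2 · 3^2 · 7.
97 is a primitive root mod 127 iff 97^(φ(127)/q) ≢ 1 for every prime q | φ(127), i.e. q ∈ {2, 3, 7}.
97^63 ≡ 126 (mod 127)  [q = 2: ≢ 1 ✓]
97^42 ≡ 107 (mod 127)  [q = 3: ≢ 1 ✓]
97^18 ≡ 32 (mod 127)  [q = 7: ≢ 1 ✓]
All checks pass, so 97 has order 126 and is a primitive root modulo 127.

Yes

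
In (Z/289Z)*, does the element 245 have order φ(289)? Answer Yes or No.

φ(289) = φ(17^2) = 17·(17−1) = 272 = 2^4 · 17.
Test 245^(272/q) mod 289 for each prime factor q of 272:
245^136 ≡ 288 (mod 289)  [q = 2: ≢ 1 ✓]
245^16 ≡ 18 (mod 289)  [q = 17: ≢ 1 ✓]
None equal 1, so ord_289(245) = 272: 245 is a primitive root.

Yes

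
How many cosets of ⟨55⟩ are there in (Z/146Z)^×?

8

ord(55) | φ(146) = φ(2)·φ(73) = 1·72 = 72 = 2^3 · 3^2.
Divisors of 72: 1, 2, 3, 4, 6, 8, 9, 12, 18, 24, 36, 72.
Check 55^d mod 146 for each divisor in increasing order:
55^1 ≡ 55
55^2 ≡ 105
55^3 ≡ 81
55^4 ≡ 75
55^6 ≡ 137
55^8 ≡ 77
55^9 ≡ 1
Thus |⟨55⟩| = ord(55) = 9.
The index is φ(146) / ord(55) = 72 / 9 = 8.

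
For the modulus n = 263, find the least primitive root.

φ(263) = 263 − 1 = 262 = 2 · 131.
g is a primitive root iff g^(262/q) ≢ 1 (mod 263) for each prime q ∈ {2, 131}.
g = 2: 2^131 ≡ 1 — hits 1, so not a primitive root.
g = 3: 3^131 ≡ 1 — hits 1, so not a primitive root.
g = 4: 4^131 ≡ 1 — hits 1, so not a primitive root.
g = 5: 5^131 ≡ 262; 5^2 ≡ 25 — none is 1, so 5 is a primitive root.
Hence the least primitive root of 263 is 5.

5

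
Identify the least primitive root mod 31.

3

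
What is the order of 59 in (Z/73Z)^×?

The order of 59 must divide φ(73) = 73 − 1 = 72 = 2^3 · 3^2.
Divisors of 72: 1, 2, 3, 4, 6, 8, 9, 12, 18, 24, 36, 72.
Evaluate successive powers at the divisors of 72:
59^1 ≡ 59 (mod 73)
59^2 ≡ 50 (mod 73)
59^3 ≡ 30 (mod 73)
59^4 ≡ 18 (mod 73)
59^6 ≡ 24 (mod 73)
59^8 ≡ 32 (mod 73)
59^9 ≡ 63 (mod 73)
59^12 ≡ 65 (mod 73)
59^18 ≡ 27 (mod 73)
59^24 ≡ 64 (mod 73)
59^36 ≡ 72 (mod 73)
59^72 ≡ 1 (mod 73) ✓
Hence ord(59) = 72.

72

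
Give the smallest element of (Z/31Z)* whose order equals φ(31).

3

φ(31) = 31 − 1 = 30 = 2 · 3 · 5.
Test candidates g = 2, 3, … against the prime factors q ∈ {2, 3, 5} of φ(31): g is a generator iff g^(30/q) ≢ 1 for every such q.
g = 2: 2^15 ≡ 1 — hits 1, so not a primitive root.
g = 3: 3^15 ≡ 30; 3^10 ≡ 25; 3^6 ≡ 16 — none is 1, so 3 is a primitive root.
Hence the least primitive root of 31 is 3.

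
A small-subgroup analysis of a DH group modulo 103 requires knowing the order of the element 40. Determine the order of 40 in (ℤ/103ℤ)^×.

By Lagrange's theorem, ord_103(40) divides φ(103) = 103 − 1 = 102 = 2 · 3 · 17.
Divisors of 102: 1, 2, 3, 6, 17, 34, 51, 102.
Test each divisor d:
40^1 ≡ 40 (mod 103)
40^2 ≡ 55 (mod 103)
40^3 ≡ 37 (mod 103)
40^6 ≡ 30 (mod 103)
40^17 ≡ 57 (mod 103)
40^34 ≡ 56 (mod 103)
40^51 ≡ 102 (mod 103)
40^102 ≡ 1 (mod 103) ✓
Hence ord(40) = 102.

102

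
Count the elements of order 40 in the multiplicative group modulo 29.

φ(29) = 29 − 1 = 28 = 2^2 · 7.
(Z/29Z)^× is cyclic (|G| = 28); a cyclic group of order m has exactly φ(d) elements of each order d | m, and none otherwise.
40 does not divide 28, so no element of (Z/29Z)^× has order 40.

0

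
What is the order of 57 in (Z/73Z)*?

18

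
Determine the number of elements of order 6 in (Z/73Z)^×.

φ(73) = 73 − 1 = 72 = 2^3 · 3^2.
Since (Z/73Z)^× is cyclic of order 72, the number of elements of order d is φ(d) when d | 72 and 0 otherwise.
6 = 2 · 3 divides 72, and φ(6) = 2.

2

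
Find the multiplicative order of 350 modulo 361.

114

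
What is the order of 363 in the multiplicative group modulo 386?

32

By Lagrange's theorem, ord_386(363) divides φ(386) = φ(2)·φ(193) = 1·192 = 192 = 2^6 · 3.
Divisors of 192: 1, 2, 3, 4, 6, 8, 12, 16, 24, 32, 48, 64, 96, 192.
Test each divisor d:
363^1 ≡ 363 (mod 386)
363^2 ≡ 143 (mod 386)
363^3 ≡ 185 (mod 386)
363^4 ≡ 377 (mod 386)
363^6 ≡ 257 (mod 386)
363^8 ≡ 81 (mod 386)
363^12 ≡ 43 (mod 386)
363^16 ≡ 385 (mod 386)
363^24 ≡ 305 (mod 386)
363^32 ≡ 1 (mod 386) ✓
The smallest such exponent is 32, so the order of 363 is 32.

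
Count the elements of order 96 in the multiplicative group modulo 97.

32

φ(97) = 97 − 1 = 96 = 2^5 · 3.
Since (Z/97Z)^× is cyclic of order 96, the number of elements of order d is φ(d) when d | 96 and 0 otherwise.
96 = 2^5 · 3 divides 96, and φ(96) = 32.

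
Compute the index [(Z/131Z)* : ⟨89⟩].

26

Since 89 ∈ (Z/131Z)^×, its order divides φ(131) = 131 − 1 = 130 = 2 · 5 · 13.
Divisors of 130: 1, 2, 5, 10, 13, 26, 65, 130.
Test each divisor d:
89^1 ≡ 89
89^2 ≡ 61
89^5 ≡ 1
The order of 89 is 5, so the subgroup it generates has 5 elements.
The index is φ(131) / ord(89) = 130 / 5 = 26.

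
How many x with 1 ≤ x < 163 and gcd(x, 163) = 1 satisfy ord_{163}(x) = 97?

0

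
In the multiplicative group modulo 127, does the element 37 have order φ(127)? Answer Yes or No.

φ(127) = 127 − 1 = 126 = 2 · 3^2 · 7.
37 is a primitive root mod 127 iff 37^(φ(127)/q) ≢ 1 for every prime q | φ(127), i.e. q ∈ {2, 3, 7}.
37^63 ≡ 1 (mod 127)  [q = 2: ≡ 1 ✗]
37^42 ≡ 19 (mod 127)  [q = 3: ≢ 1 ✓]
37^18 ≡ 1 (mod 127)  [q = 7: ≡ 1 ✗]
Since 37^63 ≡ 1, the order of 37 divides 63 < 126, so 37 is not a primitive root.

No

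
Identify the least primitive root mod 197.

2

φ(197) = 197 − 1 = 196 = 2^2 · 7^2.
Test candidates g = 2, 3, … against the prime factors q ∈ {2, 7} of φ(197): g is a generator iff g^(196/q) ≢ 1 for every such q.
g = 2: 2^98 ≡ 196; 2^28 ≡ 104 — none is 1, so 2 is a primitive root.
The smallest primitive root modulo 197 is 2.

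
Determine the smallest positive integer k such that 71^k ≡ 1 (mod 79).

The order of 71 must divide φ(79) = 79 − 1 = 78 = 2 · 3 · 13.
Divisors of 78: 1, 2, 3, 6, 13, 26, 39, 78.
Evaluate successive powers at the divisors of 78:
71^1 ≡ 71 (mod 79)
71^2 ≡ 64 (mod 79)
71^3 ≡ 41 (mod 79)
71^6 ≡ 22 (mod 79)
71^13 ≡ 78 (mod 79)
71^26 ≡ 1 (mod 79) ✓
Therefore the multiplicative order of 71 modulo 79 is 26.

26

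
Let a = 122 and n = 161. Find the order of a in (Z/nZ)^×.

ord(122) | φ(161) = φ(7·23) = (7−1)·(23−1) = 6·22 = 132 = 2^2 · 3 · 11.
Divisors of 132: 1, 2, 3, 4, 6, 11, 12, 22, 33, 44, 66, 132.
Check 122^d mod 161 for each divisor in increasing order:
122^1 ≡ 122
122^2 ≡ 72
122^3 ≡ 90
122^4 ≡ 32
122^6 ≡ 50
122^11 ≡ 68
122^12 ≡ 85
122^22 ≡ 116
122^33 ≡ 160
122^44 ≡ 93
122^66 ≡ 1
The smallest such exponent is 66, so the order of 122 is 66.

66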